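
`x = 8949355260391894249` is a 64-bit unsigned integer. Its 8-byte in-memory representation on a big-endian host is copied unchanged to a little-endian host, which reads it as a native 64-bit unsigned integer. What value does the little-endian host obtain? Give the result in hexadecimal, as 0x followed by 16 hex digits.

8949355260391894249 in 64-bit hexadecimal is 0x7C327F31906EACE9.
Stored big-endian, the bytes at ascending addresses are 7C 32 7F 31 90 6E AC E9.
Read back as little-endian, the first byte is least significant, giving 0xE9AC6E90317F327C.

0xE9AC6E90317F327C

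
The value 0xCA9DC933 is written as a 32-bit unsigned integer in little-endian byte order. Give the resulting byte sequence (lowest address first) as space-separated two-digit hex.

Split into bytes (most-significant first): CA 9D C9 33.
Little-endian: lowest address holds the least-significant byte.
So at ascending addresses the bytes are 33 C9 9D CA.

33 C9 9D CA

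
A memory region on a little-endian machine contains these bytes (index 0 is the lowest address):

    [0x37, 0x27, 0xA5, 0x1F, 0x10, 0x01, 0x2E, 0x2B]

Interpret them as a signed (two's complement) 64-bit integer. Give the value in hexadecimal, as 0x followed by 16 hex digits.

Little-endian: lowest address holds the least-significant byte.
Reassemble most-significant byte first: 2B 2E 01 10 1F A5 27 37 → 0x2B2E01101FA52737.

0x2B2E01101FA52737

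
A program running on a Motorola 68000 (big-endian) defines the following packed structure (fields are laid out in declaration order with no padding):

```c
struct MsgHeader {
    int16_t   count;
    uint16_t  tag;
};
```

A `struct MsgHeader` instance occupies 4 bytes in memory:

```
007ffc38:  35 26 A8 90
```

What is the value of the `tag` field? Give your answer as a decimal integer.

43152

`tag` follows `count` (2 bytes), so it starts at byte offset 2 and occupies 2 bytes.
Bytes at offsets 2..3: A8 90.
Big-endian: lowest address holds the most-significant byte.
The bytes are already most-significant first: 0xA890.
0xA890 = 43152.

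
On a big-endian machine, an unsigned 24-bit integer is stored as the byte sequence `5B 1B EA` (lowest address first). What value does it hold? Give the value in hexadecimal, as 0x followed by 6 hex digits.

0x5B1BEA

Big-endian: lowest address holds the most-significant byte.
The bytes are already most-significant first: 0x5B1BEA.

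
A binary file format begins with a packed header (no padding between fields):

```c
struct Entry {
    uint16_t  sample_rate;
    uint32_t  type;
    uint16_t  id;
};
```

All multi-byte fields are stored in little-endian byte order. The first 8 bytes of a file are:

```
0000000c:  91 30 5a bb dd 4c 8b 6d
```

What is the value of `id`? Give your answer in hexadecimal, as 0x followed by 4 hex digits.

0x6D8B

`id` follows `sample_rate` (2 B), `type` (4 B), so it starts at offset 2 + 4 = 6 and occupies 2 bytes.
Bytes at offsets 6..7: 8B 6D.
Little-endian: lowest address holds the least-significant byte.
Reassemble most-significant byte first: 6D 8B → 0x6D8B.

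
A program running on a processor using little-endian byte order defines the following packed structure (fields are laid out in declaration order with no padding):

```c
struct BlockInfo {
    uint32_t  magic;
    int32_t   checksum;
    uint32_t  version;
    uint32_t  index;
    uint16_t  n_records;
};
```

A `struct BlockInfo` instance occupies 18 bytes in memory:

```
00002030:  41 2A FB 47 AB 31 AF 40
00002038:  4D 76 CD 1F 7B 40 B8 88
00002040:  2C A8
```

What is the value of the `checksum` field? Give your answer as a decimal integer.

`checksum` follows `magic` (4 bytes), so it starts at byte offset 4 and occupies 4 bytes.
Bytes at offsets 4..7: AB 31 AF 40.
Little-endian: lowest address holds the least-significant byte.
Reassemble most-significant byte first: 40 AF 31 AB → 0x40AF31AB.
0x40AF31AB = 1085223339.

1085223339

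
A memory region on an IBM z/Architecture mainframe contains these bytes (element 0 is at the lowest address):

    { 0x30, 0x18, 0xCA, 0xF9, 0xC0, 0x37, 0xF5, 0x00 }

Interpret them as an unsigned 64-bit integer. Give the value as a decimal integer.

3465743087282156800

In big-endian order the high byte comes first in memory.
The bytes are already most-significant first: 0x3018CAF9C037F500.
0x3018CAF9C037F500 = 3465743087282156800.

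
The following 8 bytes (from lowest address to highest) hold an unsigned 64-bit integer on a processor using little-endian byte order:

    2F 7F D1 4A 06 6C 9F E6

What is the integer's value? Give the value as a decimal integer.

16618119924301266735

Little-endian: lowest address holds the least-significant byte.
Reassemble most-significant byte first: E6 9F 6C 06 4A D1 7F 2F → 0xE69F6C064AD17F2F.
0xE69F6C064AD17F2F = 16618119924301266735.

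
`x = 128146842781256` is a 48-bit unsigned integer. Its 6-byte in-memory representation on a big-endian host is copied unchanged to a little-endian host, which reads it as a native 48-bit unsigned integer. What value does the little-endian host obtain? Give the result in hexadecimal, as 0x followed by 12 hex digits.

0x48060B838C74

128146842781256 in 48-bit hexadecimal is 0x748C830B0648.
Stored big-endian, the bytes at ascending addresses are 74 8C 83 0B 06 48.
Read back as little-endian, the first byte is least significant, giving 0x48060B838C74.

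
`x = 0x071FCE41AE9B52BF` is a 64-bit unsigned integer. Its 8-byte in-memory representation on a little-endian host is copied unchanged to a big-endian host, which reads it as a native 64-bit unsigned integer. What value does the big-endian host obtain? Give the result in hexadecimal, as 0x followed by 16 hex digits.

0xBF529BAE41CE1F07

Stored little-endian, the bytes at ascending addresses are BF 52 9B AE 41 CE 1F 07.
Read back as big-endian, the last byte is least significant, giving 0xBF529BAE41CE1F07.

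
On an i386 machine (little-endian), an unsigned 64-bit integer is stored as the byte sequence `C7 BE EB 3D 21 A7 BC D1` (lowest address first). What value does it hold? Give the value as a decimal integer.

In little-endian order the low byte comes first in memory.
Reassemble most-significant byte first: D1 BC A7 21 3D EB BE C7 → 0xD1BCA7213DEBBEC7.
0xD1BCA7213DEBBEC7 = 15113138210763161287.

15113138210763161287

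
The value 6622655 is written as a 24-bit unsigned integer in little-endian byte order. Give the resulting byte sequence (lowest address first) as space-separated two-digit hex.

6622655 in hexadecimal, padded to 24 bits, is 0x650DBF.
Split into bytes (most-significant first): 65 0D BF.
Little-endian: lowest address holds the least-significant byte.
So at ascending addresses the bytes are BF 0D 65.

BF 0D 65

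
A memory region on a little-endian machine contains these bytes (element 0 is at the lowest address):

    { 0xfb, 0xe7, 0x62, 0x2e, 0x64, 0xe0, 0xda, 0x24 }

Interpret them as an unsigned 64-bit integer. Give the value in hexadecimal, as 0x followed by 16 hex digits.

0x24DAE0642E62E7FB

Little-endian stores the least-significant byte at the lowest address.
Reassemble most-significant byte first: 24 DA E0 64 2E 62 E7 FB → 0x24DAE0642E62E7FB.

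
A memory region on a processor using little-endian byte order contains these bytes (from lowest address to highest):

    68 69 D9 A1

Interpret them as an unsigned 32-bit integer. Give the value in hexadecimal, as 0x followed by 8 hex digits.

In little-endian order the low byte comes first in memory.
Reassemble most-significant byte first: A1 D9 69 68 → 0xA1D96968.

0xA1D96968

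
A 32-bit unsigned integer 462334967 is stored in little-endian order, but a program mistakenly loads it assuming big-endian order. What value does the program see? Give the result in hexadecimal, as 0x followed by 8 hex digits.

462334967 in 32-bit hexadecimal is 0x1B8EABF7.
Stored little-endian, the bytes at ascending addresses are F7 AB 8E 1B.
Read back as big-endian, the last byte is least significant, giving 0xF7AB8E1B.

0xF7AB8E1B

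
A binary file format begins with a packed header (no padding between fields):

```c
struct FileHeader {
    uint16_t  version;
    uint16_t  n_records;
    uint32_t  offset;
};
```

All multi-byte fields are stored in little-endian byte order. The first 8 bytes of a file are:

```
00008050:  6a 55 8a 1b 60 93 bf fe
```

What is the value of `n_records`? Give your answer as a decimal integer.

7050

`n_records` follows `version` (2 bytes), so it starts at byte offset 2 and occupies 2 bytes.
Bytes at offsets 2..3: 8A 1B.
In little-endian order the low byte comes first in memory.
Reassemble most-significant byte first: 1B 8A → 0x1B8A.
0x1B8A = 7050.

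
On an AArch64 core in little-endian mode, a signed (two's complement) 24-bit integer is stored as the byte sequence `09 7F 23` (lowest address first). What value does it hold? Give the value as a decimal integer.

Little-endian: lowest address holds the least-significant byte.
Reassemble most-significant byte first: 23 7F 09 → 0x237F09.
0x237F09 = 2326281.

2326281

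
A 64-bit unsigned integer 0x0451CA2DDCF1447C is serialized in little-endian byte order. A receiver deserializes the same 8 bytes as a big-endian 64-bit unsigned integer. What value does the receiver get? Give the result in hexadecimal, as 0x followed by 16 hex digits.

Stored little-endian, the bytes at ascending addresses are 7C 44 F1 DC 2D CA 51 04.
Read back as big-endian, the last byte is least significant, giving 0x7C44F1DC2DCA5104.

0x7C44F1DC2DCA5104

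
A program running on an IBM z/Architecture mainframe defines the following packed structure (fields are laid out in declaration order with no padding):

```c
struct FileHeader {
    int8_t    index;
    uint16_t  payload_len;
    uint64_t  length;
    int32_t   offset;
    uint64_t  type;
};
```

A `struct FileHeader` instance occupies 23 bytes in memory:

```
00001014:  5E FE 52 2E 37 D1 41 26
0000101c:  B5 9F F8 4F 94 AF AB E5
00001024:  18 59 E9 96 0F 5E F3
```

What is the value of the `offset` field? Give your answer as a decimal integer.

1335144363

`offset` follows `index` (1 B), `payload_len` (2 B), `length` (8 B), so it starts at offset 1 + 2 + 8 = 11 and occupies 4 bytes.
Bytes at offsets 11..14: 4F 94 AF AB.
Big-endian: lowest address holds the most-significant byte.
The bytes are already most-significant first: 0x4F94AFAB.
0x4F94AFAB = 1335144363.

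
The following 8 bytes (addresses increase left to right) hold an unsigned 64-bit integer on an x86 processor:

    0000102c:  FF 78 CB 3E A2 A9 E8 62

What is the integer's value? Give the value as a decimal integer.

7127132924617128191

In little-endian order the low byte comes first in memory.
Reassemble most-significant byte first: 62 E8 A9 A2 3E CB 78 FF → 0x62E8A9A23ECB78FF.
0x62E8A9A23ECB78FF = 7127132924617128191.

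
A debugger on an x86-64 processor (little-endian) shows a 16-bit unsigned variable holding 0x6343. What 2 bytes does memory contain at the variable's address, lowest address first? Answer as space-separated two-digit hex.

43 63

Split into bytes (most-significant first): 63 43.
In little-endian order the low byte comes first in memory.
So at ascending addresses the bytes are 43 63.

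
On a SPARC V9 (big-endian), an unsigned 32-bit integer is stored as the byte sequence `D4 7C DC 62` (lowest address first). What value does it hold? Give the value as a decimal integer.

3564952674

Big-endian: lowest address holds the most-significant byte.
The bytes are already most-significant first: 0xD47CDC62.
0xD47CDC62 = 3564952674.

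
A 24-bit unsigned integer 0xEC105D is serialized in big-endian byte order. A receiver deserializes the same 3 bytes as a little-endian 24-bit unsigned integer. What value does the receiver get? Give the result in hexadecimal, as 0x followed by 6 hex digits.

0x5D10EC

Stored big-endian, the bytes at ascending addresses are EC 10 5D.
Read back as little-endian, the first byte is least significant, giving 0x5D10EC.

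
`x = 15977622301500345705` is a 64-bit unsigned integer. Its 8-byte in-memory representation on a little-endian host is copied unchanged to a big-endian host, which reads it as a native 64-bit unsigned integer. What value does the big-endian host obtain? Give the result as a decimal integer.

15977622301500345705 in 64-bit hexadecimal is 0xDDBBEAD484498D69.
Stored little-endian, the bytes at ascending addresses are 69 8D 49 84 D4 EA BB DD.
Read back as big-endian, the last byte is least significant, giving 0x698D4984D4EABBDD.
0x698D4984D4EABBDD = 7605816180555299805.

7605816180555299805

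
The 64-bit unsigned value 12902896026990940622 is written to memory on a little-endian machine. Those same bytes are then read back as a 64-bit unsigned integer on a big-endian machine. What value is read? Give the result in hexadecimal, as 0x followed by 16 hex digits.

0xCE1198F6924B10B3

12902896026990940622 in 64-bit hexadecimal is 0xB3104B92F69811CE.
Stored little-endian, the bytes at ascending addresses are CE 11 98 F6 92 4B 10 B3.
Read back as big-endian, the last byte is least significant, giving 0xCE1198F6924B10B3.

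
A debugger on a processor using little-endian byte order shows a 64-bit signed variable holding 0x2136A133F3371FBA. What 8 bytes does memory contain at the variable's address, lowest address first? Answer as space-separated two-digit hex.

BA 1F 37 F3 33 A1 36 21

Split into bytes (most-significant first): 21 36 A1 33 F3 37 1F BA.
In little-endian order the low byte comes first in memory.
So at ascending addresses the bytes are BA 1F 37 F3 33 A1 36 21.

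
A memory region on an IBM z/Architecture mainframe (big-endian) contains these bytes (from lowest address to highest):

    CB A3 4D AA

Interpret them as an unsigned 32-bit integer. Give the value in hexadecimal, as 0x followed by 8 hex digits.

0xCBA34DAA

Big-endian stores the most-significant byte at the lowest address.
The bytes are already most-significant first: 0xCBA34DAA.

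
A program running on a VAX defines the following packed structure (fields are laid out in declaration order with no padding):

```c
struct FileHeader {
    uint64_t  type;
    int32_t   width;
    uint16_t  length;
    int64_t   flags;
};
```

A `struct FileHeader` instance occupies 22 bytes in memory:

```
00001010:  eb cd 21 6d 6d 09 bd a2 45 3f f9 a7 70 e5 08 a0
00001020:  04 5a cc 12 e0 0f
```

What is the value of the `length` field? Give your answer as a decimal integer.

58736

`length` follows `type` (8 B), `width` (4 B), so it starts at offset 8 + 4 = 12 and occupies 2 bytes.
Bytes at offsets 12..13: 70 E5.
Little-endian stores the least-significant byte at the lowest address.
Reassemble most-significant byte first: E5 70 → 0xE570.
0xE570 = 58736.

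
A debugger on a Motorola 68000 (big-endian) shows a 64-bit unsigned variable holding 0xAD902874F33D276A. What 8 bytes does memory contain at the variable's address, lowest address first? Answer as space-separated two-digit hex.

Split into bytes (most-significant first): AD 90 28 74 F3 3D 27 6A.
In big-endian order the high byte comes first in memory.
So the memory order matches the most-significant-first order: AD 90 28 74 F3 3D 27 6A.

AD 90 28 74 F3 3D 27 6A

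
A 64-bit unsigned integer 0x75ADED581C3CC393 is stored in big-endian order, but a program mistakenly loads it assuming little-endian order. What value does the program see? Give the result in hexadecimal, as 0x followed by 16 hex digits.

Stored big-endian, the bytes at ascending addresses are 75 AD ED 58 1C 3C C3 93.
Read back as little-endian, the first byte is least significant, giving 0x93C33C1C58EDAD75.

0x93C33C1C58EDAD75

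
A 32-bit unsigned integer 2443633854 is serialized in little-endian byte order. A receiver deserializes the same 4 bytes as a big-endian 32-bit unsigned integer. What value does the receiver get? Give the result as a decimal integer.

2443633854 in 32-bit hexadecimal is 0x91A6E4BE.
Stored little-endian, the bytes at ascending addresses are BE E4 A6 91.
Read back as big-endian, the last byte is least significant, giving 0xBEE4A691.
0xBEE4A691 = 3202655889.

3202655889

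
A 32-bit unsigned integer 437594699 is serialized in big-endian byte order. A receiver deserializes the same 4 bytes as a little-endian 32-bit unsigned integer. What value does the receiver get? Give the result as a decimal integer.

1261049114

437594699 in 32-bit hexadecimal is 0x1A152A4B.
Stored big-endian, the bytes at ascending addresses are 1A 15 2A 4B.
Read back as little-endian, the first byte is least significant, giving 0x4B2A151A.
0x4B2A151A = 1261049114.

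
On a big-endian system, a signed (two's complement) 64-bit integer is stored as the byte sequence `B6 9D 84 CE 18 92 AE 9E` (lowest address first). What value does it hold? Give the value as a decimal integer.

In big-endian order the high byte comes first in memory.
The bytes are already most-significant first: 0xB69D84CE1892AE9E.
Top bit is set, so as a signed 64-bit value this is 0xB69D84CE1892AE9E − 2^64 = -5287924366752698722.

-5287924366752698722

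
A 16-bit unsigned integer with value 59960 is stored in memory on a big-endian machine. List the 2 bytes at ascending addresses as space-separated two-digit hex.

59960 in hexadecimal, padded to 16 bits, is 0xEA38.
Split into bytes (most-significant first): EA 38.
Big-endian stores the most-significant byte at the lowest address.
So the memory order matches the most-significant-first order: EA 38.

EA 38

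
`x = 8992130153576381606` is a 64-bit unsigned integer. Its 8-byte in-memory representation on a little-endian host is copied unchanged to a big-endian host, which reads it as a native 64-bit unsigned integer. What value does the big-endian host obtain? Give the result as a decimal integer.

12014758804218890876

8992130153576381606 in 64-bit hexadecimal is 0x7CCA76BB79FFBCA6.
Stored little-endian, the bytes at ascending addresses are A6 BC FF 79 BB 76 CA 7C.
Read back as big-endian, the last byte is least significant, giving 0xA6BCFF79BB76CA7C.
0xA6BCFF79BB76CA7C = 12014758804218890876.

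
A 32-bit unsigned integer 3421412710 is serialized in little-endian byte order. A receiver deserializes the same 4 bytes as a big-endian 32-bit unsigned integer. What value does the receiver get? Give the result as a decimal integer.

1721626315

3421412710 in 32-bit hexadecimal is 0xCBEE9D66.
Stored little-endian, the bytes at ascending addresses are 66 9D EE CB.
Read back as big-endian, the last byte is least significant, giving 0x669DEECB.
0x669DEECB = 1721626315.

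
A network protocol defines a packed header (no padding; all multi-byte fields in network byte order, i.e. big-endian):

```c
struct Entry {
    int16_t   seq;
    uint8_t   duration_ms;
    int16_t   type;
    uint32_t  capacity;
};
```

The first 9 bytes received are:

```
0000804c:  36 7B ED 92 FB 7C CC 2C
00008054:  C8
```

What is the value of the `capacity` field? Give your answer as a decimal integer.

2093755592

`capacity` follows `seq` (2 B), `duration_ms` (1 B), `type` (2 B), so it starts at offset 2 + 1 + 2 = 5 and occupies 4 bytes.
Bytes at offsets 5..8: 7C CC 2C C8.
Big-endian: lowest address holds the most-significant byte.
The bytes are already most-significant first: 0x7CCC2CC8.
0x7CCC2CC8 = 2093755592.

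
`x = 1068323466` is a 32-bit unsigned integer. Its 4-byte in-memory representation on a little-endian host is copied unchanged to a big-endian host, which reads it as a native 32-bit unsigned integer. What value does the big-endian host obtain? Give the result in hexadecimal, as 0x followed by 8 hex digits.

1068323466 in 32-bit hexadecimal is 0x3FAD528A.
Stored little-endian, the bytes at ascending addresses are 8A 52 AD 3F.
Read back as big-endian, the last byte is least significant, giving 0x8A52AD3F.

0x8A52AD3F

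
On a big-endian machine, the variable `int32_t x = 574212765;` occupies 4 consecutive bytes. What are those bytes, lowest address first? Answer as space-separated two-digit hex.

574212765 in hexadecimal, padded to 32 bits, is 0x2239CA9D.
Split into bytes (most-significant first): 22 39 CA 9D.
Big-endian: lowest address holds the most-significant byte.
So the memory order matches the most-significant-first order: 22 39 CA 9D.

22 39 CA 9D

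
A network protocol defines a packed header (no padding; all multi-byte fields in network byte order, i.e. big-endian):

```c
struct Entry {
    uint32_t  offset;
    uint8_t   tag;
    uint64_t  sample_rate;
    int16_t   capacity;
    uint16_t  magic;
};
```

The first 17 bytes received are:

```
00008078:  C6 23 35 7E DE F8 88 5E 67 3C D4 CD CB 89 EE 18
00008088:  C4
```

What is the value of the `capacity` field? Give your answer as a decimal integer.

`capacity` follows `offset` (4 B), `tag` (1 B), `sample_rate` (8 B), so it starts at offset 4 + 1 + 8 = 13 and occupies 2 bytes.
Bytes at offsets 13..14: 89 EE.
Big-endian stores the most-significant byte at the lowest address.
The bytes are already most-significant first: 0x89EE.
Top bit is set, so as a signed 16-bit value this is 0x89EE − 2^16 = -30226.

-30226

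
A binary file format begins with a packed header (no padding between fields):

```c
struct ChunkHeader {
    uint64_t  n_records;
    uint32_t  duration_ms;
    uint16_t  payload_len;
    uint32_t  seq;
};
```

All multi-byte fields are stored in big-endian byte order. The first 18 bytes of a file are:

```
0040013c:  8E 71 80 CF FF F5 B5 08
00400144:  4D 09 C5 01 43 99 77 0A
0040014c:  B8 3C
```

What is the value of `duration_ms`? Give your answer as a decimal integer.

1292485889

`duration_ms` follows `n_records` (8 bytes), so it starts at byte offset 8 and occupies 4 bytes.
Bytes at offsets 8..11: 4D 09 C5 01.
Big-endian: lowest address holds the most-significant byte.
The bytes are already most-significant first: 0x4D09C501.
0x4D09C501 = 1292485889.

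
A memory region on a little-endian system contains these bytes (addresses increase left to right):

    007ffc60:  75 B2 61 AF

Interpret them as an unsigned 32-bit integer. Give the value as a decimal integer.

2942415477

In little-endian order the low byte comes first in memory.
Reassemble most-significant byte first: AF 61 B2 75 → 0xAF61B275.
0xAF61B275 = 2942415477.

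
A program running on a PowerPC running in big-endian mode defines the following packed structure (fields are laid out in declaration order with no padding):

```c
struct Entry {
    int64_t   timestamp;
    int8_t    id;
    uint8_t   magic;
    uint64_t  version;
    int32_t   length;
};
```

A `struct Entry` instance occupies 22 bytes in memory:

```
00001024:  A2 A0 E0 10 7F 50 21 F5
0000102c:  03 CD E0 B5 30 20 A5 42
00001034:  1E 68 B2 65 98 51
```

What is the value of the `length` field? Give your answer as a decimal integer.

-1301964719

`length` follows `timestamp` (8 B), `id` (1 B), `magic` (1 B), `version` (8 B), so it starts at offset 8 + 1 + 1 + 8 = 18 and occupies 4 bytes.
Bytes at offsets 18..21: B2 65 98 51.
In big-endian order the high byte comes first in memory.
The bytes are already most-significant first: 0xB2659851.
Top bit is set, so as a signed 32-bit value this is 0xB2659851 − 2^32 = -1301964719.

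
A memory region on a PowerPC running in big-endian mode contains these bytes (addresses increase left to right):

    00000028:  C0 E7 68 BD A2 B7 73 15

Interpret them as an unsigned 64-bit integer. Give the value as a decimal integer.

In big-endian order the high byte comes first in memory.
The bytes are already most-significant first: 0xC0E768BDA2B77315.
0xC0E768BDA2B77315 = 13900193938590364437.

13900193938590364437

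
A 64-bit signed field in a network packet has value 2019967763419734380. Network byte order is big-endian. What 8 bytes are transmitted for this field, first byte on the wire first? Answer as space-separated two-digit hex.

2019967763419734380 in hexadecimal, padded to 64 bits, is 0x1C085DFA845FA16C.
Split into bytes (most-significant first): 1C 08 5D FA 84 5F A1 6C.
Big-endian: lowest address holds the most-significant byte.
So the memory order matches the most-significant-first order: 1C 08 5D FA 84 5F A1 6C.

1C 08 5D FA 84 5F A1 6C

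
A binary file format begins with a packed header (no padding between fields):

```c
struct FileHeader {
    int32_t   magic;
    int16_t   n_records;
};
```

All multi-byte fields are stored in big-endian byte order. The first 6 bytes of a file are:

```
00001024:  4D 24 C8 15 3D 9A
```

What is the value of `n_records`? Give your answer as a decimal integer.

`n_records` follows `magic` (4 bytes), so it starts at byte offset 4 and occupies 2 bytes.
Bytes at offsets 4..5: 3D 9A.
Big-endian: lowest address holds the most-significant byte.
The bytes are already most-significant first: 0x3D9A.
0x3D9A = 15770.

15770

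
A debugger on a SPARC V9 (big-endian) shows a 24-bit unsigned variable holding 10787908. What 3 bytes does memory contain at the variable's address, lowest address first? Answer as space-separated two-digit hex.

A4 9C 44

10787908 in hexadecimal, padded to 24 bits, is 0xA49C44.
Split into bytes (most-significant first): A4 9C 44.
Big-endian: lowest address holds the most-significant byte.
So the memory order matches the most-significant-first order: A4 9C 44.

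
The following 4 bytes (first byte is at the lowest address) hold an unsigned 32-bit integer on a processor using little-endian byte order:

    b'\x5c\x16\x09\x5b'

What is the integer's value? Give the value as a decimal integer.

1527322204

In little-endian order the low byte comes first in memory.
Reassemble most-significant byte first: 5B 09 16 5C → 0x5B09165C.
0x5B09165C = 1527322204.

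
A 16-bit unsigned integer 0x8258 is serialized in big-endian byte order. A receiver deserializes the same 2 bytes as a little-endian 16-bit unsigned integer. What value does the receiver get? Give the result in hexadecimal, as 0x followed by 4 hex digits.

Stored big-endian, the bytes at ascending addresses are 82 58.
Read back as little-endian, the first byte is least significant, giving 0x5882.

0x5882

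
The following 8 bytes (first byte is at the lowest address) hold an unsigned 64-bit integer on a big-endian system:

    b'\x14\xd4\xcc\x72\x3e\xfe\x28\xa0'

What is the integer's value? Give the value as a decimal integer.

In big-endian order the high byte comes first in memory.
The bytes are already most-significant first: 0x14D4CC723EFE28A0.
0x14D4CC723EFE28A0 = 1501049366876399776.

1501049366876399776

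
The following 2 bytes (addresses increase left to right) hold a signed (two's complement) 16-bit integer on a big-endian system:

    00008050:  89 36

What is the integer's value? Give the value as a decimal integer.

-30410

In big-endian order the high byte comes first in memory.
The bytes are already most-significant first: 0x8936.
Top bit is set, so as a signed 16-bit value this is 0x8936 − 2^16 = -30410.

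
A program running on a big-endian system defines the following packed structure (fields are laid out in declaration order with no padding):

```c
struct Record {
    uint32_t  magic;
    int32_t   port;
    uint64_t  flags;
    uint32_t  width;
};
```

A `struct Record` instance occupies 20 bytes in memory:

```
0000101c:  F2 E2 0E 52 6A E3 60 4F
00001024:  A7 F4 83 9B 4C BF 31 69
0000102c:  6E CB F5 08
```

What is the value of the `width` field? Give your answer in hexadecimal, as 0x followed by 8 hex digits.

`width` follows `magic` (4 B), `port` (4 B), `flags` (8 B), so it starts at offset 4 + 4 + 8 = 16 and occupies 4 bytes.
Bytes at offsets 16..19: 6E CB F5 08.
Big-endian stores the most-significant byte at the lowest address.
The bytes are already most-significant first: 0x6ECBF508.

0x6ECBF508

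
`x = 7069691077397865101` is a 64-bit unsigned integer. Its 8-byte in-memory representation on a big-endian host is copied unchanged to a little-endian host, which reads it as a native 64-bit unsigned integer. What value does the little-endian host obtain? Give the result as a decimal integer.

7069691077397865101 in 64-bit hexadecimal is 0x621C9693FC0C628D.
Stored big-endian, the bytes at ascending addresses are 62 1C 96 93 FC 0C 62 8D.
Read back as little-endian, the first byte is least significant, giving 0x8D620CFC93961C62.
0x8D620CFC93961C62 = 10187719586012863586.

10187719586012863586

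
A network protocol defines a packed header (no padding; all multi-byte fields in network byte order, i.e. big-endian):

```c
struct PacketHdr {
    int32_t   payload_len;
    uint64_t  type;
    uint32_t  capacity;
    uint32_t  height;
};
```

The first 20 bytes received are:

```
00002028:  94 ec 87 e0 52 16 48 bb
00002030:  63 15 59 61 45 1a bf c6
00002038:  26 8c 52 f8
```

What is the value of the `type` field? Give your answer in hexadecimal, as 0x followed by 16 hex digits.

`type` follows `payload_len` (4 bytes), so it starts at byte offset 4 and occupies 8 bytes.
Bytes at offsets 4..11: 52 16 48 BB 63 15 59 61.
Big-endian: lowest address holds the most-significant byte.
The bytes are already most-significant first: 0x521648BB63155961.

0x521648BB63155961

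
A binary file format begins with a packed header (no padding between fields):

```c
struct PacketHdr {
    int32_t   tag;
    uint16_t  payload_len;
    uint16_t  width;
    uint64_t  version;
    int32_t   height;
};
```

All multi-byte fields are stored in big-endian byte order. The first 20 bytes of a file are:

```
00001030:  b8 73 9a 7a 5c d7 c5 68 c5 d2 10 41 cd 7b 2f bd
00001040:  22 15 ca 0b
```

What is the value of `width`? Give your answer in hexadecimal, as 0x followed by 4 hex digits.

0xC568

`width` follows `tag` (4 B), `payload_len` (2 B), so it starts at offset 4 + 2 = 6 and occupies 2 bytes.
Bytes at offsets 6..7: C5 68.
Big-endian stores the most-significant byte at the lowest address.
The bytes are already most-significant first: 0xC568.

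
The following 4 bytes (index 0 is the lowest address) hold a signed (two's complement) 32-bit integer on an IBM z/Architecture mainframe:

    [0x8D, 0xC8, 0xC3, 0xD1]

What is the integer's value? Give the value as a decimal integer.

Big-endian stores the most-significant byte at the lowest address.
The bytes are already most-significant first: 0x8DC8C3D1.
Top bit is set, so as a signed 32-bit value this is 0x8DC8C3D1 − 2^32 = -1916222511.

-1916222511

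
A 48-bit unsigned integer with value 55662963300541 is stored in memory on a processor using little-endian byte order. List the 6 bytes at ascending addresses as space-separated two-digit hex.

55662963300541 in hexadecimal, padded to 48 bits, is 0x32A00B2798BD.
Split into bytes (most-significant first): 32 A0 0B 27 98 BD.
In little-endian order the low byte comes first in memory.
So at ascending addresses the bytes are BD 98 27 0B A0 32.

BD 98 27 0B A0 32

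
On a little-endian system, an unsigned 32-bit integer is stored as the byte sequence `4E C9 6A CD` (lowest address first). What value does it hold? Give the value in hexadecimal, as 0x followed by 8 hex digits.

In little-endian order the low byte comes first in memory.
Reassemble most-significant byte first: CD 6A C9 4E → 0xCD6AC94E.

0xCD6AC94E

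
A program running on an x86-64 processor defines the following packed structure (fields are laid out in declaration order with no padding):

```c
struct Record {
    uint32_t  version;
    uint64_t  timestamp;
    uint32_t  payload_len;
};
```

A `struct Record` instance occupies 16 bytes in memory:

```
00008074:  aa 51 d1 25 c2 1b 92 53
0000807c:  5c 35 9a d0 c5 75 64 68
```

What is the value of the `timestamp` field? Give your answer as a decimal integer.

15031385376957799362

`timestamp` follows `version` (4 bytes), so it starts at byte offset 4 and occupies 8 bytes.
Bytes at offsets 4..11: C2 1B 92 53 5C 35 9A D0.
Little-endian: lowest address holds the least-significant byte.
Reassemble most-significant byte first: D0 9A 35 5C 53 92 1B C2 → 0xD09A355C53921BC2.
0xD09A355C53921BC2 = 15031385376957799362.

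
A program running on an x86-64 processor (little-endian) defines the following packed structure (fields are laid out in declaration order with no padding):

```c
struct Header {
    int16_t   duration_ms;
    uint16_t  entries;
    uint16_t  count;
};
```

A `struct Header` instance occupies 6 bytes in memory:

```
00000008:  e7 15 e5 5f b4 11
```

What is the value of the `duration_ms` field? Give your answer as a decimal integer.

5607

`duration_ms` is the first field, at byte offset 0, occupying 2 bytes.
Bytes at offsets 0..1: E7 15.
In little-endian order the low byte comes first in memory.
Reassemble most-significant byte first: 15 E7 → 0x15E7.
0x15E7 = 5607.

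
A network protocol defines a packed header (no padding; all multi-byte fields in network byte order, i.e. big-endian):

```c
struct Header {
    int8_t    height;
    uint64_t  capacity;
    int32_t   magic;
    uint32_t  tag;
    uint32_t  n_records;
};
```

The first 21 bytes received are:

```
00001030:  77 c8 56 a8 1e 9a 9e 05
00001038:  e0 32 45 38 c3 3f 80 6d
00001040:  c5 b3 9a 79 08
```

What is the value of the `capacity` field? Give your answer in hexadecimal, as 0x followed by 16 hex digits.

`capacity` follows `height` (1 byte), so it starts at byte offset 1 and occupies 8 bytes.
Bytes at offsets 1..8: C8 56 A8 1E 9A 9E 05 E0.
In big-endian order the high byte comes first in memory.
The bytes are already most-significant first: 0xC856A81E9A9E05E0.

0xC856A81E9A9E05E0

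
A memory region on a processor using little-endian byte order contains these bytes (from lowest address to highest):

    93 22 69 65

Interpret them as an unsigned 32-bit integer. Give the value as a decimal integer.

Little-endian: lowest address holds the least-significant byte.
Reassemble most-significant byte first: 65 69 22 93 → 0x65692293.
0x65692293 = 1701388947.

1701388947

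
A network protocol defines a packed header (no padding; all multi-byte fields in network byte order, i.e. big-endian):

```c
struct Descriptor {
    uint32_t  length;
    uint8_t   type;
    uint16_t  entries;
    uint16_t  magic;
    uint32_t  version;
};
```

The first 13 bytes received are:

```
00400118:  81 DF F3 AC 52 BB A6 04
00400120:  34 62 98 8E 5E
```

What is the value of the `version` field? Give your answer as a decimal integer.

1654165086

`version` follows `length` (4 B), `type` (1 B), `entries` (2 B), `magic` (2 B), so it starts at offset 4 + 1 + 2 + 2 = 9 and occupies 4 bytes.
Bytes at offsets 9..12: 62 98 8E 5E.
Big-endian: lowest address holds the most-significant byte.
The bytes are already most-significant first: 0x62988E5E.
0x62988E5E = 1654165086.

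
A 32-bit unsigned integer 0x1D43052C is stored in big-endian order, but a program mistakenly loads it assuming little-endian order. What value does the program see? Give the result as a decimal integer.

Stored big-endian, the bytes at ascending addresses are 1D 43 05 2C.
Read back as little-endian, the first byte is least significant, giving 0x2C05431D.
0x2C05431D = 738542365.

738542365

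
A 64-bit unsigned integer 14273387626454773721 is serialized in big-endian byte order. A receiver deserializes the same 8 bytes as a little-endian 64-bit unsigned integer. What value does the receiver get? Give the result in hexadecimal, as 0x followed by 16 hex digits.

14273387626454773721 in 64-bit hexadecimal is 0xC615426C304AEFD9.
Stored big-endian, the bytes at ascending addresses are C6 15 42 6C 30 4A EF D9.
Read back as little-endian, the first byte is least significant, giving 0xD9EF4A306C4215C6.

0xD9EF4A306C4215C6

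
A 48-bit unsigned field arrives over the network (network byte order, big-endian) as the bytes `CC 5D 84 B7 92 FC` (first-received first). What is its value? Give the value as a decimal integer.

224702030648060

Big-endian: lowest address holds the most-significant byte.
The bytes are already most-significant first: 0xCC5D84B792FC.
0xCC5D84B792FC = 224702030648060.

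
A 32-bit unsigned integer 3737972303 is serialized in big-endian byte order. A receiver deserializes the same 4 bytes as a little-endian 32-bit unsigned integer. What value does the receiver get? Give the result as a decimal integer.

3737972303 in 32-bit hexadecimal is 0xDECCEE4F.
Stored big-endian, the bytes at ascending addresses are DE CC EE 4F.
Read back as little-endian, the first byte is least significant, giving 0x4FEECCDE.
0x4FEECCDE = 1341050078.

1341050078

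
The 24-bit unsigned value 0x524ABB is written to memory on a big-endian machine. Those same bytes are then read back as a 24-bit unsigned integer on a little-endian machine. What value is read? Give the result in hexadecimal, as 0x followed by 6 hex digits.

0xBB4A52

Stored big-endian, the bytes at ascending addresses are 52 4A BB.
Read back as little-endian, the first byte is least significant, giving 0xBB4A52.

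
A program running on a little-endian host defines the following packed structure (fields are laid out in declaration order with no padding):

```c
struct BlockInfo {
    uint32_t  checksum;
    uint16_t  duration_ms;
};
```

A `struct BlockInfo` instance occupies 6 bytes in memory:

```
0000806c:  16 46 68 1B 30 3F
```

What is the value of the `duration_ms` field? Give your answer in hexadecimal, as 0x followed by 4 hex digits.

`duration_ms` follows `checksum` (4 bytes), so it starts at byte offset 4 and occupies 2 bytes.
Bytes at offsets 4..5: 30 3F.
Little-endian stores the least-significant byte at the lowest address.
Reassemble most-significant byte first: 3F 30 → 0x3F30.

0x3F30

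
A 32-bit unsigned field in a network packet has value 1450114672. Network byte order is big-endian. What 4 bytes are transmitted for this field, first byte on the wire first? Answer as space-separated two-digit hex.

56 6E FE 70

1450114672 in hexadecimal, padded to 32 bits, is 0x566EFE70.
Split into bytes (most-significant first): 56 6E FE 70.
Big-endian: lowest address holds the most-significant byte.
So the memory order matches the most-significant-first order: 56 6E FE 70.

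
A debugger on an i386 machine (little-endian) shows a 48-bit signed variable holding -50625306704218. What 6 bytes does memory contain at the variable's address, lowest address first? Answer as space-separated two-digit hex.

A6 C6 93 E0 F4 D1

Two's complement of -50625306704218 in 48 bits: 50625306704218 = 0x2E0B1F6C395A; invert → 0xD1F4E093C6A5; add 1 → 0xD1F4E093C6A6.
Split into bytes (most-significant first): D1 F4 E0 93 C6 A6.
Little-endian stores the least-significant byte at the lowest address.
So at ascending addresses the bytes are A6 C6 93 E0 F4 D1.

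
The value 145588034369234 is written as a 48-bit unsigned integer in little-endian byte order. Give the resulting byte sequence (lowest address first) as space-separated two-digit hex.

145588034369234 in hexadecimal, padded to 48 bits, is 0x84695B1276D2.
Split into bytes (most-significant first): 84 69 5B 12 76 D2.
Little-endian stores the least-significant byte at the lowest address.
So at ascending addresses the bytes are D2 76 12 5B 69 84.

D2 76 12 5B 69 84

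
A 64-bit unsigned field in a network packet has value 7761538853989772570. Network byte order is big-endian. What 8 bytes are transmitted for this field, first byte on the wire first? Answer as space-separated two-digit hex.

7761538853989772570 in hexadecimal, padded to 64 bits, is 0x6BB686771E73ED1A.
Split into bytes (most-significant first): 6B B6 86 77 1E 73 ED 1A.
Big-endian stores the most-significant byte at the lowest address.
So the memory order matches the most-significant-first order: 6B B6 86 77 1E 73 ED 1A.

6B B6 86 77 1E 73 ED 1A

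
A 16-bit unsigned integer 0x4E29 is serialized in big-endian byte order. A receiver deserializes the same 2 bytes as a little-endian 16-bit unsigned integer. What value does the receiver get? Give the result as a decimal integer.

10574

Stored big-endian, the bytes at ascending addresses are 4E 29.
Read back as little-endian, the first byte is least significant, giving 0x294E.
0x294E = 10574.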